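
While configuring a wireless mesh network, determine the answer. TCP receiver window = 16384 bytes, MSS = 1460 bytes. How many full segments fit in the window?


Given: RWND = 16384 bytes, MSS = 1460 bytes
Full segments = floor(RWND / MSS)
Full segments = floor(16384 / 1460)
Full segments = floor(11.2219) = 11

11


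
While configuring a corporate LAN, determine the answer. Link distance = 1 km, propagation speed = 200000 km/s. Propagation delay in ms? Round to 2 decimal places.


Given: distance = 1 km, speed = 200000 km/s
Delay = distance / speed = 1 / 200000 seconds
Delay in ms = 1 * 1000 / 200000
Delay = 0.0050 ms
Rounded to 2 dp = 0.01 ms

0.01


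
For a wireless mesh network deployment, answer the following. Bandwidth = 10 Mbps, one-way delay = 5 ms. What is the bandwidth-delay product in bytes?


Given: bandwidth = 10 Mbps, delay = 5 ms
BDP in bits = 10 * 10^6 * 5 / 1000
BDP in bits = 50000
BDP in bytes = 50000 / 8 = 6250

6250


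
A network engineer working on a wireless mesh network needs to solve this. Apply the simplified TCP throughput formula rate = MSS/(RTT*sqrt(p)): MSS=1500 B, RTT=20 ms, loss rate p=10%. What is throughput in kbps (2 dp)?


Given: MSS = 1500 bytes, RTT = 20 ms, loss = 10%
RTT in seconds = 20 / 1000 = 0.02
Loss rate = 10% = 0.1
sqrt(loss) = sqrt(0.1) = 0.316227766017
Throughput (bytes/s) = 1500 / (0.02 * 0.316227766017) = 237170.8245
Throughput (kbps) = 237170.8245 * 8 / 1000 = 1897.366596 -> 1897.37 kbps (2 dp)

1897.37


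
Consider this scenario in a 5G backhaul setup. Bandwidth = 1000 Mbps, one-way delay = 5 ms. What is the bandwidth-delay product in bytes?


Given: bandwidth = 1000 Mbps, delay = 5 ms
BDP in bits = 1000 * 10^6 * 5 / 1000
BDP in bits = 5000000
BDP in bytes = 5000000 / 8 = 625000

625000


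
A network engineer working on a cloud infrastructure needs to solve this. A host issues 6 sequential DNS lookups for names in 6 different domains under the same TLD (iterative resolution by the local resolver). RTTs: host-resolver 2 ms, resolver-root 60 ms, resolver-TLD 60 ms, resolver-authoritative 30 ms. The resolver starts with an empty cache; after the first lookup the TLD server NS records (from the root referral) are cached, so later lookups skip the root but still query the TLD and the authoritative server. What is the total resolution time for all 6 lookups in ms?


Lookup 1 (cold cache): local + root + TLD + auth = 2 + 60 + 60 + 30 = 152 ms
Lookups 2..6 (TLD NS cached -> skip root; new domain -> still ask TLD and auth): local + TLD + auth = 2 + 60 + 30 = 92 ms each
Remaining 5 lookups: 5 * 92 = 460 ms
Total = 152 + 460 = 612 ms

612


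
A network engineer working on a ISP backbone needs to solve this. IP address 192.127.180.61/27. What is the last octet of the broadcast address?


Given: IP = 192.127.180.61, prefix = /27
Host bits = 32 - 27 = 5
Network last octet = 61 AND mask = 32
Host part size = 2^5 - 1 = 31
Broadcast last octet = 32 OR 31 = 63

63


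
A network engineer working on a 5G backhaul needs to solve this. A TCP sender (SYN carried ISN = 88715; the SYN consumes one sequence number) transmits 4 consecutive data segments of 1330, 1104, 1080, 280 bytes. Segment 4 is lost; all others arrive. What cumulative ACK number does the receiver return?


SYN uses sequence number 88715; first data byte = ISN + 1 = 88716.
Segment 1: SEQ = 88716, len = 1330 B, covers [88716, 90045]
Segment 2: SEQ = 90046, len = 1104 B, covers [90046, 91149]
Segment 3: SEQ = 91150, len = 1080 B, covers [91150, 92229]
Segment 4: SEQ = 92230, len = 280 B, covers [92230, 92509] [LOST]
In-order data received: bytes [88716, 92229] (segments 1..3).
Segment 4 missing -> gap begins at byte 92230.
Cumulative ACK = next expected in-order byte = 88716 + 1330 + 1104 + 1080 = 92230

92230


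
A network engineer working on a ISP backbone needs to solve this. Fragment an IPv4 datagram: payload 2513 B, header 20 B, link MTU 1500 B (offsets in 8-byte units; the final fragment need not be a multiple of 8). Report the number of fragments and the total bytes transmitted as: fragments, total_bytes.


Max data per non-final fragment = floor((MTU - header)/8)*8 = floor((1500 - 20)/8)*8 = floor(1480/8)*8 = 1480 B
Final fragment needs no 8-byte alignment: it can carry up to MTU - header = 1480 B
Non-final fragments needed = ceil((payload - 1480) / 1480) = ceil(1033/1480) = ceil(0.6980) = 1
Number of fragments = 1 + 1 = 2
Fragment sizes (data): 1 * 1480 B + 1033 B (last, 1033 <= 1480 OK)
Total bytes sent = payload + n_frags * header = 2513 + 2*20 = 2513 + 40 = 2553 B

2, 2553


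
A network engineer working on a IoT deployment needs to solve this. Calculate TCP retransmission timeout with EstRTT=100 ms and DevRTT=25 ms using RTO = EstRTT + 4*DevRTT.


Given: EstRTT = 100 ms, DevRTT = 25 ms
Timeout = EstRTT + 4 * DevRTT
4 * DevRTT = 4 * 25 = 100
Timeout = 100 + 100 = 200 ms

200


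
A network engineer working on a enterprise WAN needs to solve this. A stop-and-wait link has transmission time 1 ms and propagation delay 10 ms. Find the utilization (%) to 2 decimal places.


Given: Ttrans = 1 ms, Tprop = 10 ms
RTT = 2 * Tprop = 2 * 10 = 20 ms
U = Ttrans / (Ttrans + RTT)
U = 1 / (1 + 20)
U = 1 / 21 = 0.047619
U% = 4.76%

4.76


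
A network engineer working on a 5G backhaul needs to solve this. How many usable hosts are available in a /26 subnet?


Given: subnet mask /26
Host bits = 32 - 26 = 6
Total addresses = 2^6 = 64
Usable hosts = 64 - 2 (network + broadcast) = 62

62


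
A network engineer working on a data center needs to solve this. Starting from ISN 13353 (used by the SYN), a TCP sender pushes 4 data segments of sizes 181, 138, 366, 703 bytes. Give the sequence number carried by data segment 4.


The SYN occupies sequence number ISN = 13353, so the first data byte is ISN + 1 = 13354.
SEQ of data segment i = (ISN + 1) + sum of payload sizes of segments 1..i-1.
Segment 1: SEQ = 13354, payload = 181 bytes
Segment 2: SEQ = 13535, payload = 138 bytes
Segment 3: SEQ = 13673, payload = 366 bytes
Segment 4: SEQ = 14039, payload = 703 bytes
SEQ of segment 4 = 13354 + 181 + 138 + 366 = 14039

14039


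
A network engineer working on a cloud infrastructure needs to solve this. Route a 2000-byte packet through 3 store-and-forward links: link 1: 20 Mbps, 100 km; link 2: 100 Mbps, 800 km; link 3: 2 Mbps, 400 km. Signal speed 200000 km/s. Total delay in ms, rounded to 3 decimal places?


Packet = 2000 bytes = 16000 bits. Store-and-forward: sum (t_trans + t_prop) per link.
Link 1: t_trans = 16000/(20*10^6) s = 0.8000 ms; t_prop = 100/200000 s = 0.5000 ms; subtotal = 1.3000 ms
Link 2: t_trans = 16000/(100*10^6) s = 0.1600 ms; t_prop = 800/200000 s = 4.0000 ms; subtotal = 4.1600 ms
Link 3: t_trans = 16000/(2*10^6) s = 8.0000 ms; t_prop = 400/200000 s = 2.0000 ms; subtotal = 10.0000 ms
End-to-end = 1.3000 + 4.1600 + 10.0000 = 15.4600 ms -> 15.460 ms (3 dp)

15.460


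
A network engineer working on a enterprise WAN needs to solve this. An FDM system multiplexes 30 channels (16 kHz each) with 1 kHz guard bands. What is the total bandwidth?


Given: 30 channels, 16 kHz each, guard = 1 kHz
Channel bandwidth = 30 * 16 = 480 kHz
Guard bands = 29 gaps * 1 kHz = 29 kHz
Total = 480 + 29 = 509 kHz

509


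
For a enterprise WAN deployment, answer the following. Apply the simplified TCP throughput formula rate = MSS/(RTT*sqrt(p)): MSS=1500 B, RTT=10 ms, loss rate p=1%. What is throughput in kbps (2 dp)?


Given: MSS = 1500 bytes, RTT = 10 ms, loss = 1%
RTT in seconds = 10 / 1000 = 0.01
Loss rate = 1% = 0.01
sqrt(loss) = sqrt(0.01) = 0.1
Throughput (bytes/s) = 1500 / (0.01 * 0.1) = 1500000.0000
Throughput (kbps) = 1500000.0000 * 8 / 1000 = 12000.000000 -> 12000.00 kbps (2 dp)

12000.00


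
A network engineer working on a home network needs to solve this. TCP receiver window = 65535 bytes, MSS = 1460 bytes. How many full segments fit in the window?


Given: RWND = 65535 bytes, MSS = 1460 bytes
Full segments = floor(RWND / MSS)
Full segments = floor(65535 / 1460)
Full segments = floor(44.887) = 44

44


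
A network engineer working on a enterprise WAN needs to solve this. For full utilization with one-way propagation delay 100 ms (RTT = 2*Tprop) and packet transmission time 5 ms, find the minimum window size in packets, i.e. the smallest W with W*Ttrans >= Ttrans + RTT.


Given: Ttrans = 5 ms, RTT = 200 ms (= 2 * Tprop, Tprop = 100 ms)
Time until first ACK returns = Ttrans + RTT = 5 + 200 = 205 ms
Need W * Ttrans >= Ttrans + RTT  ->  W >= (Ttrans + RTT) / Ttrans
(Ttrans + RTT) / Ttrans = 205 / 5 = 41
W_min = ceil(41) = 41

41


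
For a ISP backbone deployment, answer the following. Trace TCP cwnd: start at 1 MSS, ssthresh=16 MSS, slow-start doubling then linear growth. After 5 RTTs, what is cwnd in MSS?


RTT 0: cwnd = 1 MSS (initial)
RTT 1: cwnd = 2 MSS (slow start, doubled)
RTT 2: cwnd = 4 MSS (slow start, doubled)
RTT 3: cwnd = 8 MSS (slow start, doubled)
RTT 4: cwnd = 16 MSS (slow start, doubled)
RTT 5: cwnd = 17 MSS (congestion avoidance, +1)

17


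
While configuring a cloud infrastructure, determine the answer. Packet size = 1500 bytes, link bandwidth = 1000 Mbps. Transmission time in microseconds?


Given: packet = 1500 bytes, bandwidth = 1000 Mbps
Packet in bits = 1500 * 8 = 12000 bits
Bandwidth = 1000 * 10^6 = 1000000000 bps
Time = 12000 / 1000000000 seconds
Time in us = 12000 * 10^6 / 1000000000 = 12

12


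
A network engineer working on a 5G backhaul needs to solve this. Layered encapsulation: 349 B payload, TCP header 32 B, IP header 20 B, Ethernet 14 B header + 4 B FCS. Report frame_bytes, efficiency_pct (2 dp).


TCP segment = 349 + 32 = 381 B
IP packet = 381 + 20 = 401 B
Ethernet frame = 401 + 14 + 4 = 419 B
Efficiency = app / frame = 349 / 419 = 0.832936 = 83.2936% -> 83.29% (2 dp)

419, 83.29


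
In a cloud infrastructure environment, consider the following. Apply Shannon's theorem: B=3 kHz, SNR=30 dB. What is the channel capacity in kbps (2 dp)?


Given: B = 3 kHz, SNR = 30 dB
SNR linear = 10^(30/10) = 1000
1 + SNR = 1001
log2(1001) = 9.9672262588
C = 3 * 1000 * 9.9672262588 = 29901.6788 bps
C = 29.901679 kbps -> 29.90 kbps (2 dp)

29.90


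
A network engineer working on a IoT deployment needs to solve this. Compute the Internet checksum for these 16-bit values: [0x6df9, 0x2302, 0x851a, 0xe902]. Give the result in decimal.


Given words: [0x6df9, 0x2302, 0x851a, 0xe902]
Step 1: Sum all words
Raw sum = 28153 + 8962 + 34074 + 59650 = 130839
Step 2: Fold carry: (65303 + 1) = 65304
One's complement = ~65304 & 0xFFFF = 231

231


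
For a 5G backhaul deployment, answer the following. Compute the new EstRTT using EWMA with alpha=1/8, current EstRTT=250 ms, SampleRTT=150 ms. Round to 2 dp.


Given: EstRTT = 250 ms, SampleRTT = 150 ms, alpha = 1/8
New EstRTT = (1 - alpha) * EstRTT + alpha * SampleRTT
(7/8) * 250 = 218.75
(1/8) * 150 = 18.75
New EstRTT = 218.75 + 18.75 = 237.5 ms -> 237.50 ms (2 dp)

237.50


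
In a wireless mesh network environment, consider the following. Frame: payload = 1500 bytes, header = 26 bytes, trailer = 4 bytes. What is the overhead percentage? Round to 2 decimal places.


Given: payload = 1500 B, header = 26 B, trailer = 4 B
Overhead bytes = header + trailer = 26 + 4 = 30
Total frame = payload + overhead = 1500 + 30 = 1530
Overhead % = 30 / 1530 * 100 = 1.9608% -> 1.96% (2 dp)

1.96


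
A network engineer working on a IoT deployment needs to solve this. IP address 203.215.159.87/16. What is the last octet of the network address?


Given: IP = 203.215.159.87, prefix = /16
Subnet mask = 255.255.0.0
Last octet of IP: 87
Last octet of mask: 0
Network last octet = 87 AND 0 = 0

0


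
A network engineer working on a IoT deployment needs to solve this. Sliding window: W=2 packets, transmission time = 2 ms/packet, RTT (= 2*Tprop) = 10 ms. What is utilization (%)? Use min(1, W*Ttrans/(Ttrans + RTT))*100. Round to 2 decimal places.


Given: W = 2, Ttrans = 2 ms, RTT = 10 ms (= 2 * Tprop, Tprop = 5 ms)
Cycle time = Ttrans + RTT = 2 + 10 = 12 ms (first packet sent until its ACK returns)
W * Ttrans = 2 * 2 = 4 ms of sending per cycle
W * Ttrans / (Ttrans + RTT) = 4 / 12 = 0.333333
U = min(1, 0.333333) = 0.333333
U% = 33.33%

33.33


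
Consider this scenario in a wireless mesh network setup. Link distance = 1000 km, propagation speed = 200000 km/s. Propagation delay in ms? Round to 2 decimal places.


Given: distance = 1000 km, speed = 200000 km/s
Delay = distance / speed = 1000 / 200000 seconds
Delay in ms = 1000 * 1000 / 200000
Delay = 5.0000 ms
Rounded to 2 dp = 5.00 ms

5.00


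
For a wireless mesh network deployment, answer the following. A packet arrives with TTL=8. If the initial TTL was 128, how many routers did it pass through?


Given: initial TTL = 128, received TTL = 8
Hops = initial TTL - received TTL
Hops = 128 - 8 = 120

120


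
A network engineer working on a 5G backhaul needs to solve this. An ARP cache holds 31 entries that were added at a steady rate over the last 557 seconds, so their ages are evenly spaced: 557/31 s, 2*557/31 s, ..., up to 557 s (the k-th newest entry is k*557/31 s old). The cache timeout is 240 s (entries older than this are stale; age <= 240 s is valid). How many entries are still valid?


Ages are k * 557/31 s for k = 1..31 (spacing = 17.9677 s).
Entry k is valid iff k * 557/31 <= 240 iff k <= 31 * 240 / 557 = 13.3573
n_valid = floor(13.3573) = 13
(n_stale = 31 - 13 = 18)

13


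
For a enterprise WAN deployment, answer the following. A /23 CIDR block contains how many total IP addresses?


Given: CIDR prefix /23
Host bits = 32 - 23 = 9
Total addresses = 2^9 = 512

512


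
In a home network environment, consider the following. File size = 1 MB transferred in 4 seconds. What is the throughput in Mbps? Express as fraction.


Given: file = 1 MB, time = 4 s
File in Mb = 1 * 8 = 8 Mb
Throughput = 8 / 4 Mbps
Throughput = 2 Mbps

2


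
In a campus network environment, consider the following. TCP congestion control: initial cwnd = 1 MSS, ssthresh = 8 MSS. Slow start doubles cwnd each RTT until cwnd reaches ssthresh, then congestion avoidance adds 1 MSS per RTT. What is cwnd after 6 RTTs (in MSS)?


RTT 0: cwnd = 1 MSS (initial)
RTT 1: cwnd = 2 MSS (slow start, doubled)
RTT 2: cwnd = 4 MSS (slow start, doubled)
RTT 3: cwnd = 8 MSS (slow start, doubled)
RTT 4: cwnd = 9 MSS (congestion avoidance, +1)
RTT 5: cwnd = 10 MSS (congestion avoidance, +1)
RTT 6: cwnd = 11 MSS (congestion avoidance, +1)

11


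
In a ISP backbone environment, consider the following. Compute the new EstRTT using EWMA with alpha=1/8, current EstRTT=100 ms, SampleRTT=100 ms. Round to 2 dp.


Given: EstRTT = 100 ms, SampleRTT = 100 ms, alpha = 1/8
New EstRTT = (1 - alpha) * EstRTT + alpha * SampleRTT
(7/8) * 100 = 87.5
(1/8) * 100 = 12.5
New EstRTT = 87.5 + 12.5 = 100 ms -> 100.00 ms (2 dp)

100.00


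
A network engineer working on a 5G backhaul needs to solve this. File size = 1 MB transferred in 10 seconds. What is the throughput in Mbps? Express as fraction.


Given: file = 1 MB, time = 10 s
File in Mb = 1 * 8 = 8 Mb
Throughput = 8 / 10 Mbps
Throughput = 4/5 Mbps

4/5


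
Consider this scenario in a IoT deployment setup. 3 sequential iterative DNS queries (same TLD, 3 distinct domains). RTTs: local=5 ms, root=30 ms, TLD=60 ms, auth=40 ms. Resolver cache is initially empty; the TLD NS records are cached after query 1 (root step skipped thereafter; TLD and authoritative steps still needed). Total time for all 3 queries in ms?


Lookup 1 (cold cache): local + root + TLD + auth = 5 + 30 + 60 + 40 = 135 ms
Lookups 2..3 (TLD NS cached -> skip root; new domain -> still ask TLD and auth): local + TLD + auth = 5 + 60 + 40 = 105 ms each
Remaining 2 lookups: 2 * 105 = 210 ms
Total = 135 + 210 = 345 ms

345


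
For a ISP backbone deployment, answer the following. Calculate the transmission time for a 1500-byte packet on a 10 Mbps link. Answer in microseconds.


Given: packet = 1500 bytes, bandwidth = 10 Mbps
Packet in bits = 1500 * 8 = 12000 bits
Bandwidth = 10 * 10^6 = 10000000 bps
Time = 12000 / 10000000 seconds
Time in us = 12000 * 10^6 / 10000000 = 1200

1200


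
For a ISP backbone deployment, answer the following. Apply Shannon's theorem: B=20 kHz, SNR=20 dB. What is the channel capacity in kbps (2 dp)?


Given: B = 20 kHz, SNR = 20 dB
SNR linear = 10^(20/10) = 100
1 + SNR = 101
log2(101) = 6.6582114828
C = 20 * 1000 * 6.6582114828 = 133164.2297 bps
C = 133.164230 kbps -> 133.16 kbps (2 dp)

133.16


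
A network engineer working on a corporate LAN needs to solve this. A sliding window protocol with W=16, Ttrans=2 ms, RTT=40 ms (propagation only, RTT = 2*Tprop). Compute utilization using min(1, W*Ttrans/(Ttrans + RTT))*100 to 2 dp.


Given: W = 16, Ttrans = 2 ms, RTT = 40 ms (= 2 * Tprop, Tprop = 20 ms)
Cycle time = Ttrans + RTT = 2 + 40 = 42 ms (first packet sent until its ACK returns)
W * Ttrans = 16 * 2 = 32 ms of sending per cycle
W * Ttrans / (Ttrans + RTT) = 32 / 42 = 0.761905
U = min(1, 0.761905) = 0.761905
U% = 76.19%

76.19


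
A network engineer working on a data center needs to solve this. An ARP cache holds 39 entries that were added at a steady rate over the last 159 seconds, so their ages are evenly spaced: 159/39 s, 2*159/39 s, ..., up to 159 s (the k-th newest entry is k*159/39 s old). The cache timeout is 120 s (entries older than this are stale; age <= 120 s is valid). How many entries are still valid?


Ages are k * 159/39 s for k = 1..39 (spacing = 4.0769 s).
Entry k is valid iff k * 159/39 <= 120 iff k <= 39 * 120 / 159 = 29.4340
n_valid = floor(29.4340) = 29
(n_stale = 39 - 29 = 10)

29


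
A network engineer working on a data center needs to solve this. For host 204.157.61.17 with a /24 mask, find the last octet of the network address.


Given: IP = 204.157.61.17, prefix = /24
Subnet mask = 255.255.255.0
Last octet of IP: 17
Last octet of mask: 0
Network last octet = 17 AND 0 = 0

0


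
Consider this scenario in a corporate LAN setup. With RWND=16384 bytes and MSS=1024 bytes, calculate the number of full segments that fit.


Given: RWND = 16384 bytes, MSS = 1024 bytes
Full segments = floor(RWND / MSS)
Full segments = floor(16384 / 1024)
Full segments = floor(16.0) = 16

16


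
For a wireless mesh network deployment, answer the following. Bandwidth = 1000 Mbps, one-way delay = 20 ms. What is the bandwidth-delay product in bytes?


Given: bandwidth = 1000 Mbps, delay = 20 ms
BDP in bits = 1000 * 10^6 * 20 / 1000
BDP in bits = 20000000
BDP in bytes = 20000000 / 8 = 2500000

2500000


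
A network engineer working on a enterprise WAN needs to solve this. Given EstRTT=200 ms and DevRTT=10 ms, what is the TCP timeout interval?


Given: EstRTT = 200 ms, DevRTT = 10 ms
Timeout = EstRTT + 4 * DevRTT
4 * DevRTT = 4 * 10 = 40
Timeout = 200 + 40 = 240 ms

240


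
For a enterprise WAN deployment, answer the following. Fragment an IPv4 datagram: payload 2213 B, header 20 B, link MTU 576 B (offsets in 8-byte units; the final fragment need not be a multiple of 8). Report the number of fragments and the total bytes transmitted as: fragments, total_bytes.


Max data per non-final fragment = floor((MTU - header)/8)*8 = floor((576 - 20)/8)*8 = floor(556/8)*8 = 552 B
Final fragment needs no 8-byte alignment: it can carry up to MTU - header = 556 B
Non-final fragments needed = ceil((payload - 556) / 552) = ceil(1657/552) = ceil(3.0018) = 4
Number of fragments = 4 + 1 = 5
Fragment sizes (data): 4 * 552 B + 5 B (last, 5 <= 556 OK)
Total bytes sent = payload + n_frags * header = 2213 + 5*20 = 2213 + 100 = 2313 B

5, 2313


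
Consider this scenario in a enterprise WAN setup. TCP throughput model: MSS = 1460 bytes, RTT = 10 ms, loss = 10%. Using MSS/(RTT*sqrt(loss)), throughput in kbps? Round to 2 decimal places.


Given: MSS = 1460 bytes, RTT = 10 ms, loss = 10%
RTT in seconds = 10 / 1000 = 0.01
Loss rate = 10% = 0.1
sqrt(loss) = sqrt(0.1) = 0.316227766017
Throughput (bytes/s) = 1460 / (0.01 * 0.316227766017) = 461692.5384
Throughput (kbps) = 461692.5384 * 8 / 1000 = 3693.540307 -> 3693.54 kbps (2 dp)

3693.54


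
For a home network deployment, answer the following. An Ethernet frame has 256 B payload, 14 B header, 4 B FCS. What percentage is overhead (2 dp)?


Given: payload = 256 B, header = 14 B, trailer = 4 B
Overhead bytes = header + trailer = 14 + 4 = 18
Total frame = payload + overhead = 256 + 18 = 274
Overhead % = 18 / 274 * 100 = 6.5693% -> 6.57% (2 dp)

6.57


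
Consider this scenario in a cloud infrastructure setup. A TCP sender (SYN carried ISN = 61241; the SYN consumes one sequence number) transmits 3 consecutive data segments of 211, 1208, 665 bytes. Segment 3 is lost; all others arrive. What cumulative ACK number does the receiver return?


SYN uses sequence number 61241; first data byte = ISN + 1 = 61242.
Segment 1: SEQ = 61242, len = 211 B, covers [61242, 61452]
Segment 2: SEQ = 61453, len = 1208 B, covers [61453, 62660]
Segment 3: SEQ = 62661, len = 665 B, covers [62661, 63325] [LOST]
In-order data received: bytes [61242, 62660] (segments 1..2).
Segment 3 missing -> gap begins at byte 62661.
Cumulative ACK = next expected in-order byte = 61242 + 211 + 1208 = 62661

62661


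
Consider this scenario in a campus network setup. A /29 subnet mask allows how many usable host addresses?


Given: subnet mask /29
Host bits = 32 - 29 = 3
Total addresses = 2^3 = 8
Usable hosts = 8 - 2 (network + broadcast) = 6

6


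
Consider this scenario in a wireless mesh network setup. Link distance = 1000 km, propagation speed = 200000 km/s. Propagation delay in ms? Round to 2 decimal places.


Given: distance = 1000 km, speed = 200000 km/s
Delay = distance / speed = 1000 / 200000 seconds
Delay in ms = 1000 * 1000 / 200000
Delay = 5.0000 ms
Rounded to 2 dp = 5.00 ms

5.00


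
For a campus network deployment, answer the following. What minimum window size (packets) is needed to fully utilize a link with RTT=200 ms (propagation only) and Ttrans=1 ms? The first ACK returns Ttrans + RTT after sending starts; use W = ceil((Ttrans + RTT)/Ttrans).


Given: Ttrans = 1 ms, RTT = 200 ms (= 2 * Tprop, Tprop = 100 ms)
Time until first ACK returns = Ttrans + RTT = 1 + 200 = 201 ms
Need W * Ttrans >= Ttrans + RTT  ->  W >= (Ttrans + RTT) / Ttrans
(Ttrans + RTT) / Ttrans = 201 / 1 = 201
W_min = ceil(201) = 201

201


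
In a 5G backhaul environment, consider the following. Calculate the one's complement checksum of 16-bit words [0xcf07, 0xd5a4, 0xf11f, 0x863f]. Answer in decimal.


Given words: [0xcf07, 0xd5a4, 0xf11f, 0x863f]
Step 1: Sum all words
Raw sum = 52999 + 54692 + 61727 + 34367 = 203785
Step 2: Fold carry: (7177 + 3) = 7180
One's complement = ~7180 & 0xFFFF = 58355

58355


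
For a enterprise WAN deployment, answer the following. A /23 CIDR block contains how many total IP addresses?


Given: CIDR prefix /23
Host bits = 32 - 23 = 9
Total addresses = 2^9 = 512

512


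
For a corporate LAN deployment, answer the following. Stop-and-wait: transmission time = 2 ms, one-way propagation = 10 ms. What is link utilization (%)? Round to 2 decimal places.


Given: Ttrans = 2 ms, Tprop = 10 ms
RTT = 2 * Tprop = 2 * 10 = 20 ms
U = Ttrans / (Ttrans + RTT)
U = 2 / (2 + 20)
U = 2 / 22 = 0.090909
U% = 9.09%

9.09


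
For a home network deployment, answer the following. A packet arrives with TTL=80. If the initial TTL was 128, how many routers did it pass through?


Given: initial TTL = 128, received TTL = 80
Hops = initial TTL - received TTL
Hops = 128 - 80 = 48

48


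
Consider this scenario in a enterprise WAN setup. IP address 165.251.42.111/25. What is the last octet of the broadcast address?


Given: IP = 165.251.42.111, prefix = /25
Host bits = 32 - 25 = 7
Network last octet = 111 AND mask = 0
Host part size = 2^7 - 1 = 127
Broadcast last octet = 0 OR 127 = 127

127


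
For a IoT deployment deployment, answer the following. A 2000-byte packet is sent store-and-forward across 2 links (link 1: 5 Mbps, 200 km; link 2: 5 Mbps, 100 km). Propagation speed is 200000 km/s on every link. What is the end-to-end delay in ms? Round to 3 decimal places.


Packet = 2000 bytes = 16000 bits. Store-and-forward: sum (t_trans + t_prop) per link.
Link 1: t_trans = 16000/(5*10^6) s = 3.2000 ms; t_prop = 200/200000 s = 1.0000 ms; subtotal = 4.2000 ms
Link 2: t_trans = 16000/(5*10^6) s = 3.2000 ms; t_prop = 100/200000 s = 0.5000 ms; subtotal = 3.7000 ms
End-to-end = 4.2000 + 3.7000 = 7.9000 ms -> 7.900 ms (3 dp)

7.900


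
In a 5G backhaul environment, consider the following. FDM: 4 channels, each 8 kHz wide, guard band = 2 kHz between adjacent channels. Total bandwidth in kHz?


Given: 4 channels, 8 kHz each, guard = 2 kHz
Channel bandwidth = 4 * 8 = 32 kHz
Guard bands = 3 gaps * 2 kHz = 6 kHz
Total = 32 + 6 = 38 kHz

38


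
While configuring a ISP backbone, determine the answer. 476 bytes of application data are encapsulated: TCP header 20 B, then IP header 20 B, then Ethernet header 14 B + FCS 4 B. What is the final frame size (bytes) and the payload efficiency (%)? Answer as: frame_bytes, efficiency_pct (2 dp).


TCP segment = 476 + 20 = 496 B
IP packet = 496 + 20 = 516 B
Ethernet frame = 516 + 14 + 4 = 534 B
Efficiency = app / frame = 476 / 534 = 0.891386 = 89.1386% -> 89.14% (2 dp)

534, 89.14


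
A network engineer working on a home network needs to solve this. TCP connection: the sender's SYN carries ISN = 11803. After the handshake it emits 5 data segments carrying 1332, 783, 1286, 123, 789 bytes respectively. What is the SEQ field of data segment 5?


The SYN occupies sequence number ISN = 11803, so the first data byte is ISN + 1 = 11804.
SEQ of data segment i = (ISN + 1) + sum of payload sizes of segments 1..i-1.
Segment 1: SEQ = 11804, payload = 1332 bytes
Segment 2: SEQ = 13136, payload = 783 bytes
Segment 3: SEQ = 13919, payload = 1286 bytes
Segment 4: SEQ = 15205, payload = 123 bytes
Segment 5: SEQ = 15328, payload = 789 bytes
SEQ of segment 5 = 11804 + 1332 + 783 + 1286 + 123 = 15328

15328


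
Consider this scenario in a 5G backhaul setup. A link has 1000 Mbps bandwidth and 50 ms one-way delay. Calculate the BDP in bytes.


Given: bandwidth = 1000 Mbps, delay = 50 ms
BDP in bits = 1000 * 10^6 * 50 / 1000
BDP in bits = 50000000
BDP in bytes = 50000000 / 8 = 6250000

6250000


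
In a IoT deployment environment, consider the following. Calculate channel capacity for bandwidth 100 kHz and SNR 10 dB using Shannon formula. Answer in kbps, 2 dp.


Given: B = 100 kHz, SNR = 10 dB
SNR linear = 10^(10/10) = 10
1 + SNR = 11
log2(11) = 3.4594316186
C = 100 * 1000 * 3.4594316186 = 345943.1619 bps
C = 345.943162 kbps -> 345.94 kbps (2 dp)

345.94


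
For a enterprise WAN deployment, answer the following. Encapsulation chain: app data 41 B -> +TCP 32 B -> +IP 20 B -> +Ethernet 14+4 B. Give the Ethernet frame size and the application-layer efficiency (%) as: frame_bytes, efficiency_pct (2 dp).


TCP segment = 41 + 32 = 73 B
IP packet = 73 + 20 = 93 B
Ethernet frame = 93 + 14 + 4 = 111 B
Efficiency = app / frame = 41 / 111 = 0.369369 = 36.9369% -> 36.94% (2 dp)

111, 36.94


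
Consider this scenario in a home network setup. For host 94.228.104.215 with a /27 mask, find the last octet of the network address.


Given: IP = 94.228.104.215, prefix = /27
Subnet mask = 255.255.255.224
Last octet of IP: 215
Last octet of mask: 224
Network last octet = 215 AND 224 = 192

192


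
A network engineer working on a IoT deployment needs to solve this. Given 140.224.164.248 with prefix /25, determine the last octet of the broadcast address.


Given: IP = 140.224.164.248, prefix = /25
Host bits = 32 - 25 = 7
Network last octet = 248 AND mask = 128
Host part size = 2^7 - 1 = 127
Broadcast last octet = 128 OR 127 = 255

255


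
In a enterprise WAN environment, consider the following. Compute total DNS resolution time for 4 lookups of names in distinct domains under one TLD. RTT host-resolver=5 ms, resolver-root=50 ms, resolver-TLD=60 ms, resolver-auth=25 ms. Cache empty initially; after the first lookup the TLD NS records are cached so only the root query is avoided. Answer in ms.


Lookup 1 (cold cache): local + root + TLD + auth = 5 + 50 + 60 + 25 = 140 ms
Lookups 2..4 (TLD NS cached -> skip root; new domain -> still ask TLD and auth): local + TLD + auth = 5 + 60 + 25 = 90 ms each
Remaining 3 lookups: 3 * 90 = 270 ms
Total = 140 + 270 = 410 ms

410


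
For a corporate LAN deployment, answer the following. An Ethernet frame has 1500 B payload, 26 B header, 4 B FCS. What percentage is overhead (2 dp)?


Given: payload = 1500 B, header = 26 B, trailer = 4 B
Overhead bytes = header + trailer = 26 + 4 = 30
Total frame = payload + overhead = 1500 + 30 = 1530
Overhead % = 30 / 1530 * 100 = 1.9608% -> 1.96% (2 dp)

1.96


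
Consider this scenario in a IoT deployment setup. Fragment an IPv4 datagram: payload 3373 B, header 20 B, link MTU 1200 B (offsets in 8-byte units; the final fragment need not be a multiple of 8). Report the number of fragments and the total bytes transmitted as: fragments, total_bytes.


Max data per non-final fragment = floor((MTU - header)/8)*8 = floor((1200 - 20)/8)*8 = floor(1180/8)*8 = 1176 B
Final fragment needs no 8-byte alignment: it can carry up to MTU - header = 1180 B
Non-final fragments needed = ceil((payload - 1180) / 1176) = ceil(2193/1176) = ceil(1.8648) = 2
Number of fragments = 2 + 1 = 3
Fragment sizes (data): 2 * 1176 B + 1021 B (last, 1021 <= 1180 OK)
Total bytes sent = payload + n_frags * header = 3373 + 3*20 = 3373 + 60 = 3433 B

3, 3433


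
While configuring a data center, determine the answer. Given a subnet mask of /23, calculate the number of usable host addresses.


Given: subnet mask /23
Host bits = 32 - 23 = 9
Total addresses = 2^9 = 512
Usable hosts = 512 - 2 (network + broadcast) = 510

510


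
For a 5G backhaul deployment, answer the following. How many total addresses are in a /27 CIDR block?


Given: CIDR prefix /27
Host bits = 32 - 27 = 5
Total addresses = 2^5 = 32

32


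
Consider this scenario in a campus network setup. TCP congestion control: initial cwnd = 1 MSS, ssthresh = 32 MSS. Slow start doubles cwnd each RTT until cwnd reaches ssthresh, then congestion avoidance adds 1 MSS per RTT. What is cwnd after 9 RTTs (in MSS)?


RTT 0: cwnd = 1 MSS (initial)
RTT 1: cwnd = 2 MSS (slow start, doubled)
RTT 2: cwnd = 4 MSS (slow start, doubled)
RTT 3: cwnd = 8 MSS (slow start, doubled)
RTT 4: cwnd = 16 MSS (slow start, doubled)
RTT 5: cwnd = 32 MSS (slow start, doubled)
RTT 6: cwnd = 33 MSS (congestion avoidance, +1)
RTT 7: cwnd = 34 MSS (congestion avoidance, +1)
RTT 8: cwnd = 35 MSS (congestion avoidance, +1)
RTT 9: cwnd = 36 MSS (congestion avoidance, +1)

36


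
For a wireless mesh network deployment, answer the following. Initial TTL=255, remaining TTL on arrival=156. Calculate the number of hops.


Given: initial TTL = 255, received TTL = 156
Hops = initial TTL - received TTL
Hops = 255 - 156 = 99

99


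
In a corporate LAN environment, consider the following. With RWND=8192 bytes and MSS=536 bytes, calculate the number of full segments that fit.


Given: RWND = 8192 bytes, MSS = 536 bytes
Full segments = floor(RWND / MSS)
Full segments = floor(8192 / 536)
Full segments = floor(15.2836) = 15

15


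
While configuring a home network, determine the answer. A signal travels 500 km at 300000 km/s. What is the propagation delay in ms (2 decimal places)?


Given: distance = 500 km, speed = 300000 km/s
Delay = distance / speed = 500 / 300000 seconds
Delay in ms = 500 * 1000 / 300000
Delay = 1.6667 ms
Rounded to 2 dp = 1.67 ms

1.67


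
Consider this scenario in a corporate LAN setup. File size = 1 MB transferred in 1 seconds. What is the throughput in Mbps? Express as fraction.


Given: file = 1 MB, time = 1 s
File in Mb = 1 * 8 = 8 Mb
Throughput = 8 / 1 Mbps
Throughput = 8 Mbps

8


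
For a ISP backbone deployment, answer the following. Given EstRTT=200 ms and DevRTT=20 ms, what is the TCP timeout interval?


Given: EstRTT = 200 ms, DevRTT = 20 ms
Timeout = EstRTT + 4 * DevRTT
4 * DevRTT = 4 * 20 = 80
Timeout = 200 + 80 = 280 ms

280


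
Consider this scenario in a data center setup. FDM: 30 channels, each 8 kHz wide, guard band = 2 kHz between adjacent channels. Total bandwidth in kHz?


Given: 30 channels, 8 kHz each, guard = 2 kHz
Channel bandwidth = 30 * 8 = 240 kHz
Guard bands = 29 gaps * 2 kHz = 58 kHz
Total = 240 + 58 = 298 kHz

298


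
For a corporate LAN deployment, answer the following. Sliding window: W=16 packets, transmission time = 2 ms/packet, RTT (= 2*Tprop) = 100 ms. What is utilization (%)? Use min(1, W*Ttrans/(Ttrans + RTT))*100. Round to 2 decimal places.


Given: W = 16, Ttrans = 2 ms, RTT = 100 ms (= 2 * Tprop, Tprop = 50 ms)
Cycle time = Ttrans + RTT = 2 + 100 = 102 ms (first packet sent until its ACK returns)
W * Ttrans = 16 * 2 = 32 ms of sending per cycle
W * Ttrans / (Ttrans + RTT) = 32 / 102 = 0.313725
U = min(1, 0.313725) = 0.313725
U% = 31.37%

31.37


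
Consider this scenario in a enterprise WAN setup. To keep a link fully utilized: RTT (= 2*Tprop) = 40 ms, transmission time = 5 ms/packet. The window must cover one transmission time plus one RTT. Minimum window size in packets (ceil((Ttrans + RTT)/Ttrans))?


Given: Ttrans = 5 ms, RTT = 40 ms (= 2 * Tprop, Tprop = 20 ms)
Time until first ACK returns = Ttrans + RTT = 5 + 40 = 45 ms
Need W * Ttrans >= Ttrans + RTT  ->  W >= (Ttrans + RTT) / Ttrans
(Ttrans + RTT) / Ttrans = 45 / 5 = 9
W_min = ceil(9) = 9

9


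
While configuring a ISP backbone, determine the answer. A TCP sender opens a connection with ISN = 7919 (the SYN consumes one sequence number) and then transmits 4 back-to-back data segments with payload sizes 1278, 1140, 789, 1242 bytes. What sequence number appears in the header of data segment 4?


The SYN occupies sequence number ISN = 7919, so the first data byte is ISN + 1 = 7920.
SEQ of data segment i = (ISN + 1) + sum of payload sizes of segments 1..i-1.
Segment 1: SEQ = 7920, payload = 1278 bytes
Segment 2: SEQ = 9198, payload = 1140 bytes
Segment 3: SEQ = 10338, payload = 789 bytes
Segment 4: SEQ = 11127, payload = 1242 bytes
SEQ of segment 4 = 7920 + 1278 + 1140 + 789 = 11127

11127


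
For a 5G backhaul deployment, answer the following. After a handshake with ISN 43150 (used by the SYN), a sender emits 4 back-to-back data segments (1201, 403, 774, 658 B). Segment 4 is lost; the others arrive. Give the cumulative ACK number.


SYN uses sequence number 43150; first data byte = ISN + 1 = 43151.
Segment 1: SEQ = 43151, len = 1201 B, covers [43151, 44351]
Segment 2: SEQ = 44352, len = 403 B, covers [44352, 44754]
Segment 3: SEQ = 44755, len = 774 B, covers [44755, 45528]
Segment 4: SEQ = 45529, len = 658 B, covers [45529, 46186] [LOST]
In-order data received: bytes [43151, 45528] (segments 1..3).
Segment 4 missing -> gap begins at byte 45529.
Cumulative ACK = next expected in-order byte = 43151 + 1201 + 403 + 774 = 45529

45529


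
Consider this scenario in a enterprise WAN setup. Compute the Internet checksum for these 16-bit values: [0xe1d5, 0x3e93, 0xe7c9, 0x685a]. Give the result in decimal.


Given words: [0xe1d5, 0x3e93, 0xe7c9, 0x685a]
Step 1: Sum all words
Raw sum = 57813 + 16019 + 59337 + 26714 = 159883
Step 2: Fold carry: (28811 + 2) = 28813
One's complement = ~28813 & 0xFFFF = 36722

36722


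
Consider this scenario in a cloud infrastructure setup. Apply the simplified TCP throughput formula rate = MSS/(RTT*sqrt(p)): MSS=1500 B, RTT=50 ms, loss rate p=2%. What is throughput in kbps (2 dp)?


Given: MSS = 1500 bytes, RTT = 50 ms, loss = 2%
RTT in seconds = 50 / 1000 = 0.05
Loss rate = 2% = 0.02
sqrt(loss) = sqrt(0.02) = 0.141421356237
Throughput (bytes/s) = 1500 / (0.05 * 0.141421356237) = 212132.0344
Throughput (kbps) = 212132.0344 * 8 / 1000 = 1697.056275 -> 1697.06 kbps (2 dp)

1697.06


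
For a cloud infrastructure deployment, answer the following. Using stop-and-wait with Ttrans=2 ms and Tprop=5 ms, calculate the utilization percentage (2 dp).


Given: Ttrans = 2 ms, Tprop = 5 ms
RTT = 2 * Tprop = 2 * 5 = 10 ms
U = Ttrans / (Ttrans + RTT)
U = 2 / (2 + 10)
U = 2 / 12 = 0.166667
U% = 16.67%

16.67


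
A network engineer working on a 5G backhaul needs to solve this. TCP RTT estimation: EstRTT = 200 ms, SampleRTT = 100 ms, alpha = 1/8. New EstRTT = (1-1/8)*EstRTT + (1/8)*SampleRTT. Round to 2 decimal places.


Given: EstRTT = 200 ms, SampleRTT = 100 ms, alpha = 1/8
New EstRTT = (1 - alpha) * EstRTT + alpha * SampleRTT
(7/8) * 200 = 175
(1/8) * 100 = 12.5
New EstRTT = 175 + 12.5 = 187.5 ms -> 187.50 ms (2 dp)

187.50


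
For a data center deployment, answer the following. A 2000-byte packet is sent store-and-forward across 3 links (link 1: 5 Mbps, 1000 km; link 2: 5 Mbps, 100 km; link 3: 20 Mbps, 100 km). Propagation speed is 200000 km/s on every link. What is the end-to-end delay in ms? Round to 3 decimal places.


Packet = 2000 bytes = 16000 bits. Store-and-forward: sum (t_trans + t_prop) per link.
Link 1: t_trans = 16000/(5*10^6) s = 3.2000 ms; t_prop = 1000/200000 s = 5.0000 ms; subtotal = 8.2000 ms
Link 2: t_trans = 16000/(5*10^6) s = 3.2000 ms; t_prop = 100/200000 s = 0.5000 ms; subtotal = 3.7000 ms
Link 3: t_trans = 16000/(20*10^6) s = 0.8000 ms; t_prop = 100/200000 s = 0.5000 ms; subtotal = 1.3000 ms
End-to-end = 8.2000 + 3.7000 + 1.3000 = 13.2000 ms -> 13.200 ms (3 dp)

13.200


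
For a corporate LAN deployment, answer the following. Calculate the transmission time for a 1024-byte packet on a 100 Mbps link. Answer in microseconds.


Given: packet = 1024 bytes, bandwidth = 100 Mbps
Packet in bits = 1024 * 8 = 8192 bits
Bandwidth = 100 * 10^6 = 100000000 bps
Time = 8192 / 100000000 seconds
Time in us = 8192 * 10^6 / 100000000 = 81.92

81.92


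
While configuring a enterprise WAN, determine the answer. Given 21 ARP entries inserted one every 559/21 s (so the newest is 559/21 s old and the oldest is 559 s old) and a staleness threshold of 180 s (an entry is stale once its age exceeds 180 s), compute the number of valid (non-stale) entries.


Ages are k * 559/21 s for k = 1..21 (spacing = 26.6190 s).
Entry k is valid iff k * 559/21 <= 180 iff k <= 21 * 180 / 559 = 6.7621
n_valid = floor(6.7621) = 6
(n_stale = 21 - 6 = 15)

6


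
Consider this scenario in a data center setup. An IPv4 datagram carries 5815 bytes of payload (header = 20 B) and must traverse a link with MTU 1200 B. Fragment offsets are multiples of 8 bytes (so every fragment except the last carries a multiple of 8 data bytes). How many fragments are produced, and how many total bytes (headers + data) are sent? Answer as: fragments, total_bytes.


Max data per non-final fragment = floor((MTU - header)/8)*8 = floor((1200 - 20)/8)*8 = floor(1180/8)*8 = 1176 B
Final fragment needs no 8-byte alignment: it can carry up to MTU - header = 1180 B
Non-final fragments needed = ceil((payload - 1180) / 1176) = ceil(4635/1176) = ceil(3.9413) = 4
Number of fragments = 4 + 1 = 5
Fragment sizes (data): 4 * 1176 B + 1111 B (last, 1111 <= 1180 OK)
Total bytes sent = payload + n_frags * header = 5815 + 5*20 = 5815 + 100 = 5915 B

5, 5915


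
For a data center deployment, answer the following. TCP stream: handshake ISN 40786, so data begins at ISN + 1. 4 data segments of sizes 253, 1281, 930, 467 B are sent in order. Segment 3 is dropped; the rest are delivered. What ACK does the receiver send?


SYN uses sequence number 40786; first data byte = ISN + 1 = 40787.
Segment 1: SEQ = 40787, len = 253 B, covers [40787, 41039]
Segment 2: SEQ = 41040, len = 1281 B, covers [41040, 42320]
Segment 3: SEQ = 42321, len = 930 B, covers [42321, 43250] [LOST]
Segment 4: SEQ = 43251, len = 467 B, covers [43251, 43717]
In-order data received: bytes [40787, 42320] (segments 1..2).
Segment 3 missing -> gap begins at byte 42321; later segments buffered out of order.
Cumulative ACK = next expected in-order byte = 40787 + 253 + 1281 = 42321

42321
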